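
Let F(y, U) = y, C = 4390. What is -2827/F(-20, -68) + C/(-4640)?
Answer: 325737/2320 ≈ 140.40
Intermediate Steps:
-2827/F(-20, -68) + C/(-4640) = -2827/(-20) + 4390/(-4640) = -2827*(-1/20) + 4390*(-1/4640) = 2827/20 - 439/464 = 325737/2320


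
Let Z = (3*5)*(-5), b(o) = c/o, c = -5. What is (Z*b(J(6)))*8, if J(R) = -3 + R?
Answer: 1000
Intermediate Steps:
b(o) = -5/o
Z = -75 (Z = 15*(-5) = -75)
(Z*b(J(6)))*8 = -(-375)/(-3 + 6)*8 = -(-375)/3*8 = -75*(-5/3)*8 = 125*8 = 1000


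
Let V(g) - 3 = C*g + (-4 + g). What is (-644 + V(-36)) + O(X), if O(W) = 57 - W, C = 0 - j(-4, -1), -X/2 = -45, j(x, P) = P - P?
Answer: -714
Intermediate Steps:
j(x, P) = 0
X = 90 (X = -2*(-45) = 90)
C = 0 (C = 0 - 1*0 = 0 + 0 = 0)
V(g) = -1 + g (V(g) = 3 + (0*g + (-4 + g)) = 3 + (0 + (-4 + g)) = 3 + (-4 + g) = -1 + g)
(-644 + V(-36)) + O(X) = (-644 + (-1 - 36)) + (57 - 1*90) = (-644 - 37) + (57 - 90) = -681 - 33 = -714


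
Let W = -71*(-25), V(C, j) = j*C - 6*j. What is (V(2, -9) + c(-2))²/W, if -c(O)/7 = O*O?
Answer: 64/1775 ≈ 0.036056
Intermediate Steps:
c(O) = -7*O² (c(O) = -7*O*O = -7*O²)
V(C, j) = -6*j + C*j (V(C, j) = C*j - 6*j = -6*j + C*j)
W = 1775
(V(2, -9) + c(-2))²/W = (-9*(-6 + 2) - 7*(-2)²)²/1775 = (-9*(-4) - 7*4)²*(1/1775) = (36 - 28)²*(1/1775) = 8²*(1/1775) = 64*(1/1775) = 64/1775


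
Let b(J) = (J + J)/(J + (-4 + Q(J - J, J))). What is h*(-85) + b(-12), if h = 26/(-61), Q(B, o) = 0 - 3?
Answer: 43454/1159 ≈ 37.493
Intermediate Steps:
Q(B, o) = -3
h = -26/61 (h = 26*(-1/61) = -26/61 ≈ -0.42623)
b(J) = 2*J/(-7 + J) (b(J) = (J + J)/(J + (-4 - 3)) = (2*J)/(J - 7) = (2*J)/(-7 + J) = 2*J/(-7 + J))
h*(-85) + b(-12) = -26/61*(-85) + 2*(-12)/(-7 - 12) = 2210/61 + 2*(-12)/(-19) = 2210/61 + 2*(-12)*(-1/19) = 2210/61 + 24/19 = 43454/1159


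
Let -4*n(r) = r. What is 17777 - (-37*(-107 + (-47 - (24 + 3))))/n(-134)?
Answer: 1177665/67 ≈ 17577.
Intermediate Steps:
n(r) = -r/4
17777 - (-37*(-107 + (-47 - (24 + 3))))/n(-134) = 17777 - (-37*(-107 + (-47 - (24 + 3))))/((-¼*(-134))) = 17777 - (-37*(-107 + (-47 - 1*27)))/67/2 = 17777 - (-37*(-107 + (-47 - 27)))*2/67 = 17777 - (-37*(-107 - 74))*2/67 = 17777 - (-37*(-181))*2/67 = 17777 - 6697*2/67 = 17777 - 1*13394/67 = 17777 - 13394/67 = 1177665/67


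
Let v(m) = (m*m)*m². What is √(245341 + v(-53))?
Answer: √8135822 ≈ 2852.3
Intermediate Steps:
v(m) = m⁴ (v(m) = m²*m² = m⁴)
√(245341 + v(-53)) = √(245341 + (-53)⁴) = √(245341 + 7890481) = √8135822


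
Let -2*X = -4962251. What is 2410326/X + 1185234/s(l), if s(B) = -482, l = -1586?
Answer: -2939552523735/1195902491 ≈ -2458.0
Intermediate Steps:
X = 4962251/2 (X = -1/2*(-4962251) = 4962251/2 ≈ 2.4811e+6)
2410326/X + 1185234/s(l) = 2410326/(4962251/2) + 1185234/(-482) = 2410326*(2/4962251) + 1185234*(-1/482) = 4820652/4962251 - 592617/241 = -2939552523735/1195902491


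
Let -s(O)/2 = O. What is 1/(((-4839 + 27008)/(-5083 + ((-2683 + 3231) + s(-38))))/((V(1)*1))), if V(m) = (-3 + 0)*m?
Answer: 1911/3167 ≈ 0.60341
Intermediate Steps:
s(O) = -2*O
V(m) = -3*m
1/(((-4839 + 27008)/(-5083 + ((-2683 + 3231) + s(-38))))/((V(1)*1))) = 1/(((-4839 + 27008)/(-5083 + ((-2683 + 3231) - 2*(-38))))/((-3*1*1))) = 1/((22169/(-5083 + (548 + 76)))/((-3*1))) = 1/((22169/(-5083 + 624))/(-3)) = 1/((22169/(-4459))*(-1/3)) = 1/((22169*(-1/4459))*(-1/3)) = 1/(-3167/637*(-1/3)) = 1/(3167/1911) = 1911/3167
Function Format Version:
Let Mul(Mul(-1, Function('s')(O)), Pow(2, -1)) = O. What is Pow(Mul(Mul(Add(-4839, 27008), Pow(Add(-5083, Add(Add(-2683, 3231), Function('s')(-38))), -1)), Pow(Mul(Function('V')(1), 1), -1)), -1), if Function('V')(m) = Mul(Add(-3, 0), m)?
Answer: Rational(1911, 3167) ≈ 0.60341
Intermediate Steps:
Function('s')(O) = Mul(-2, O)
Function('V')(m) = Mul(-3, m)
Pow(Mul(Mul(Add(-4839, 27008), Pow(Add(-5083, Add(Add(-2683, 3231), Function('s')(-38))), -1)), Pow(Mul(Function('V')(1), 1), -1)), -1) = Pow(Mul(Mul(Add(-4839, 27008), Pow(Add(-5083, Add(Add(-2683, 3231), Mul(-2, -38))), -1)), Pow(Mul(Mul(-3, 1), 1), -1)), -1) = Pow(Mul(Mul(22169, Pow(Add(-5083, Add(548, 76)), -1)), Pow(Mul(-3, 1), -1)), -1) = Pow(Mul(Mul(22169, Pow(Add(-5083, 624), -1)), Pow(-3, -1)), -1) = Pow(Mul(Mul(22169, Pow(-4459, -1)), Rational(-1, 3)), -1) = Pow(Mul(Mul(22169, Rational(-1, 4459)), Rational(-1, 3)), -1) = Pow(Mul(Rational(-3167, 637), Rational(-1, 3)), -1) = Pow(Rational(3167, 1911), -1) = Rational(1911, 3167)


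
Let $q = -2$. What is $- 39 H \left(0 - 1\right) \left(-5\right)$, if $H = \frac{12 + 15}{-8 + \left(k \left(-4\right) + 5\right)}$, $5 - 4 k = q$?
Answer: $\frac{1053}{2} \approx 526.5$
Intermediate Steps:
$k = \frac{7}{4}$ ($k = \frac{5}{4} - - \frac{1}{2} = \frac{5}{4} + \frac{1}{2} = \frac{7}{4} \approx 1.75$)
$H = - \frac{27}{10}$ ($H = \frac{12 + 15}{-8 + \left(\frac{7}{4} \left(-4\right) + 5\right)} = \frac{27}{-8 + \left(-7 + 5\right)} = \frac{27}{-8 - 2} = \frac{27}{-10} = 27 \left(- \frac{1}{10}\right) = - \frac{27}{10} \approx -2.7$)
$- 39 H \left(0 - 1\right) \left(-5\right) = \left(-39\right) \left(- \frac{27}{10}\right) \left(0 - 1\right) \left(-5\right) = \frac{1053 \left(\left(-1\right) \left(-5\right)\right)}{10} = \frac{1053}{10} \cdot 5 = \frac{1053}{2}$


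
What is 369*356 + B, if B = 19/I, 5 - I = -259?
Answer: 34680115/264 ≈ 1.3136e+5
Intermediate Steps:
I = 264 (I = 5 - 1*(-259) = 5 + 259 = 264)
B = 19/264 ≈ 0.071970
369*356 + B = 369*356 + 19/264 = 131364 + 19/264 = 34680115/264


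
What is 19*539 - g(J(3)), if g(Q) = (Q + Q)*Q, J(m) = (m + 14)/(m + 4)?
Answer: 501231/49 ≈ 10229.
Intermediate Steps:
J(m) = (14 + m)/(4 + m)
g(Q) = 2*Q² (g(Q) = (2*Q)*Q = 2*Q²)
19*539 - g(J(3)) = 19*539 - 2*((14 + 3)/(4 + 3))² = 10241 - 2*(17/7)² = 10241 - 2*289/49 = 10241 - 1*578/49 = 10241 - 578/49 = 501231/49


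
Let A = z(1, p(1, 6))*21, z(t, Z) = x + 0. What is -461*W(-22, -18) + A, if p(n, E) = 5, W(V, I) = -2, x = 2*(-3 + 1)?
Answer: 838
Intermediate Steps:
x = -4 (x = 2*(-2) = -4)
z(t, Z) = -4 (z(t, Z) = -4 + 0 = -4)
A = -84 (A = -4*21 = -84)
-461*W(-22, -18) + A = -461*(-2) - 84 = 922 - 84 = 838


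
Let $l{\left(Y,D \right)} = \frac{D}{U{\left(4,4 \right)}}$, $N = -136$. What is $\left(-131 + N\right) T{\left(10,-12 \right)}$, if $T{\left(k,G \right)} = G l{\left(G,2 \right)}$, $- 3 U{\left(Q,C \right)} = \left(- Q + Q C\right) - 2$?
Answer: $- \frac{9612}{5} \approx -1922.4$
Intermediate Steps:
$U{\left(Q,C \right)} = \frac{2}{3} + \frac{Q}{3} - \frac{C Q}{3}$ ($U{\left(Q,C \right)} = - \frac{\left(- Q + Q C\right) - 2}{3} = - \frac{\left(- Q + C Q\right) - 2}{3} = - \frac{-2 - Q + C Q}{3} = \frac{2}{3} + \frac{Q}{3} - \frac{C Q}{3}$)
$l{\left(Y,D \right)} = - \frac{3 D}{10}$ ($l{\left(Y,D \right)} = \frac{D}{\frac{2}{3} + \frac{1}{3} \cdot 4 - \frac{4}{3} \cdot 4} = \frac{D}{\frac{2}{3} + \frac{4}{3} - \frac{16}{3}} = \frac{D}{- \frac{10}{3}} = D \left(- \frac{3}{10}\right) = - \frac{3 D}{10}$)
$T{\left(k,G \right)} = - \frac{3 G}{5}$ ($T{\left(k,G \right)} = G \left(\left(- \frac{3}{10}\right) 2\right) = G \left(- \frac{3}{5}\right) = - \frac{3 G}{5}$)
$\left(-131 + N\right) T{\left(10,-12 \right)} = \left(-131 - 136\right) \left(\left(- \frac{3}{5}\right) \left(-12\right)\right) = \left(-267\right) \frac{36}{5} = - \frac{9612}{5}$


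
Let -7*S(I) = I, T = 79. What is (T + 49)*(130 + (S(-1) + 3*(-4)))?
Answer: 105856/7 ≈ 15122.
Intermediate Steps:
S(I) = -I/7
(T + 49)*(130 + (S(-1) + 3*(-4))) = (79 + 49)*(130 + (-1/7*(-1) + 3*(-4))) = 128*(130 + (1/7 - 12)) = 128*(130 - 83/7) = 128*(827/7) = 105856/7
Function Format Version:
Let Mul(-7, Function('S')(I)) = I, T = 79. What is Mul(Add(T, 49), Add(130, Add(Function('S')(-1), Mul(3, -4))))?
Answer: Rational(105856, 7) ≈ 15122.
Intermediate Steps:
Function('S')(I) = Mul(Rational(-1, 7), I)
Mul(Add(T, 49), Add(130, Add(Function('S')(-1), Mul(3, -4)))) = Mul(Add(79, 49), Add(130, Add(Mul(Rational(-1, 7), -1), Mul(3, -4)))) = Mul(128, Add(130, Add(Rational(1, 7), -12))) = Mul(128, Add(130, Rational(-83, 7))) = Mul(128, Rational(827, 7)) = Rational(105856, 7)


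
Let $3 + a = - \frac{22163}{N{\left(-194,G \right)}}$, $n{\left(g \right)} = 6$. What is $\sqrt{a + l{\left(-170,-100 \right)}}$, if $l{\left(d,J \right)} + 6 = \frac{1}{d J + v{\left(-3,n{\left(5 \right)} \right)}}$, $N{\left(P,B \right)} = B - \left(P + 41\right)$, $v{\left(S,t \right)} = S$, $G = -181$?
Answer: $\frac{17 \sqrt{153322883245}}{237958} \approx 27.974$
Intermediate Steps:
$N{\left(P,B \right)} = -41 + B - P$ ($N{\left(P,B \right)} = B - \left(41 + P\right) = -41 + B - P$)
$a = \frac{22079}{28}$ ($a = -3 - \frac{22163}{-41 - 181 - -194} = -3 - \frac{22163}{-41 - 181 + 194} = -3 - \frac{22163}{-28} = -3 - - \frac{22163}{28} = -3 + \frac{22163}{28} = \frac{22079}{28} \approx 788.54$)
$l{\left(d,J \right)} = -6 + \frac{1}{-3 + J d}$ ($l{\left(d,J \right)} = -6 + \frac{1}{d J - 3} = -6 + \frac{1}{J d - 3} = -6 + \frac{1}{-3 + J d}$)
$\sqrt{a + l{\left(-170,-100 \right)}} = \sqrt{\frac{22079}{28} + \frac{19 - \left(-600\right) \left(-170\right)}{-3 - -17000}} = \sqrt{\frac{22079}{28} + \frac{19 - 102000}{-3 + 17000}} = \sqrt{\frac{22079}{28} + \frac{1}{16997} \left(-101981\right)} = \sqrt{\frac{22079}{28} - \frac{101981}{16997}} = \sqrt{\frac{372421295}{475916}} = \frac{17 \sqrt{153322883245}}{237958}$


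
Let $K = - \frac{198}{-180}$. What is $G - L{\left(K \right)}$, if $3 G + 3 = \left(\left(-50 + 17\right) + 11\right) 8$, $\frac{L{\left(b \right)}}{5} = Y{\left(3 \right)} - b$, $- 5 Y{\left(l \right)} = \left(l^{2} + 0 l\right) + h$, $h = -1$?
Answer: $- \frac{277}{6} \approx -46.167$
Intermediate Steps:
$K = \frac{11}{10}$ ($K = \left(-198\right) \left(- \frac{1}{180}\right) = \frac{11}{10} \approx 1.1$)
$Y{\left(l \right)} = \frac{1}{5} - \frac{l^{2}}{5}$ ($Y{\left(l \right)} = - \frac{\left(l^{2} + 0 l\right) - 1}{5} = - \frac{\left(l^{2} + 0\right) - 1}{5} = - \frac{l^{2} - 1}{5} = - \frac{-1 + l^{2}}{5} = \frac{1}{5} - \frac{l^{2}}{5}$)
$L{\left(b \right)} = -8 - 5 b$ ($L{\left(b \right)} = 5 \left(\left(\frac{1}{5} - \frac{3^{2}}{5}\right) - b\right) = 5 \left(\left(\frac{1}{5} - \frac{9}{5}\right) - b\right) = 5 \left(- \frac{8}{5} - b\right) = -8 - 5 b$)
$G = - \frac{179}{3}$ ($G = -1 + \frac{\left(\left(-50 + 17\right) + 11\right) 8}{3} = -1 + \frac{\left(-33 + 11\right) 8}{3} = -1 + \frac{\left(-22\right) 8}{3} = -1 + \frac{1}{3} \left(-176\right) = -1 - \frac{176}{3} = - \frac{179}{3} \approx -59.667$)
$G - L{\left(K \right)} = - \frac{179}{3} - \left(-8 - \frac{11}{2}\right) = - \frac{179}{3} - - \frac{27}{2} = - \frac{179}{3} + \frac{27}{2} = - \frac{277}{6}$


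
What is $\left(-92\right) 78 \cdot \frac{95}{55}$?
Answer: $- \frac{136344}{11} \approx -12395.0$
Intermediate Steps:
$\left(-92\right) 78 \cdot \frac{95}{55} = - 7176 \cdot 95 \cdot \frac{1}{55} = \left(-7176\right) \frac{19}{11} = - \frac{136344}{11}$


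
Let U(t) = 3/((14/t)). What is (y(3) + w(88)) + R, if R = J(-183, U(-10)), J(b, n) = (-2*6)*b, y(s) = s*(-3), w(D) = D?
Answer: 2275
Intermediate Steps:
U(t) = 3*t/14 (U(t) = 3*(t/14) = 3*t/14)
y(s) = -3*s
J(b, n) = -12*b
R = 2196 (R = -12*(-183) = 2196)
(y(3) + w(88)) + R = (-3*3 + 88) + 2196 = (-9 + 88) + 2196 = 79 + 2196 = 2275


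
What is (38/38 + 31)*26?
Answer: 832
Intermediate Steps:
(38/38 + 31)*26 = (38*(1/38) + 31)*26 = (1 + 31)*26 = 32*26 = 832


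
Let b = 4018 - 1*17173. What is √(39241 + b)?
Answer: √26086 ≈ 161.51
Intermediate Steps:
b = -13155 (b = 4018 - 17173 = -13155)
√(39241 + b) = √(39241 - 13155) = √26086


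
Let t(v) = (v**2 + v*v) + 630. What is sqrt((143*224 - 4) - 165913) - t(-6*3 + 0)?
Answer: -1278 + I*sqrt(133885) ≈ -1278.0 + 365.9*I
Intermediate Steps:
t(v) = 630 + 2*v**2 (t(v) = (v**2 + v**2) + 630 = 2*v**2 + 630 = 630 + 2*v**2)
sqrt((143*224 - 4) - 165913) - t(-6*3 + 0) = sqrt((143*224 - 4) - 165913) - (630 + 2*(-6*3 + 0)**2) = sqrt((32032 - 4) - 165913) - (630 + 2*(-18 + 0)**2) = sqrt(32028 - 165913) - (630 + 2*(-18)**2) = sqrt(-133885) - (630 + 2*324) = I*sqrt(133885) - (630 + 648) = I*sqrt(133885) - 1*1278 = I*sqrt(133885) - 1278 = -1278 + I*sqrt(133885)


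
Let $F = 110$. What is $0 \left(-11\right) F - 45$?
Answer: $-45$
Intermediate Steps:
$0 \left(-11\right) F - 45 = 0 \left(-11\right) 110 - 45 = 0 \cdot 110 - 45 = 0 - 45 = -45$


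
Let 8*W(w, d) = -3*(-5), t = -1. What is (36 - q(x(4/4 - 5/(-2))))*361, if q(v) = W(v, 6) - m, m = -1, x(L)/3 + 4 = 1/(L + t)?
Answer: 95665/8 ≈ 11958.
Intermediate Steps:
x(L) = -12 + 3/(-1 + L) (x(L) = -12 + 3/(L - 1) = -12 + 3/(-1 + L))
W(w, d) = 15/8 (W(w, d) = (-3*(-5))/8 = (1/8)*15 = 15/8)
q(v) = 23/8 (q(v) = 15/8 - 1*(-1) = 15/8 + 1 = 23/8)
(36 - q(x(4/4 - 5/(-2))))*361 = (36 - 1*23/8)*361 = (36 - 23/8)*361 = (265/8)*361 = 95665/8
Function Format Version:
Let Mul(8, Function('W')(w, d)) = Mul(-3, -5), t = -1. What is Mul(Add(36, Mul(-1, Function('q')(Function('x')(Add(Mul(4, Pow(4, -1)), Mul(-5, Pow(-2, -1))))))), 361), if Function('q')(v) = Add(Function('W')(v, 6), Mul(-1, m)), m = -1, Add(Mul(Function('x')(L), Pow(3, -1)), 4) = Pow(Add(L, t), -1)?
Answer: Rational(95665, 8) ≈ 11958.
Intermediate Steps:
Function('x')(L) = Add(-12, Mul(3, Pow(Add(-1, L), -1))) (Function('x')(L) = Add(-12, Mul(3, Pow(Add(L, -1), -1))) = Add(-12, Mul(3, Pow(Add(-1, L), -1))))
Function('W')(w, d) = Rational(15, 8) (Function('W')(w, d) = Mul(Rational(1, 8), Mul(-3, -5)) = Mul(Rational(1, 8), 15) = Rational(15, 8))
Function('q')(v) = Rational(23, 8) (Function('q')(v) = Add(Rational(15, 8), Mul(-1, -1)) = Add(Rational(15, 8), 1) = Rational(23, 8))
Mul(Add(36, Mul(-1, Function('q')(Function('x')(Add(Mul(4, Pow(4, -1)), Mul(-5, Pow(-2, -1))))))), 361) = Mul(Add(36, Mul(-1, Rational(23, 8))), 361) = Mul(Add(36, Rational(-23, 8)), 361) = Mul(Rational(265, 8), 361) = Rational(95665, 8)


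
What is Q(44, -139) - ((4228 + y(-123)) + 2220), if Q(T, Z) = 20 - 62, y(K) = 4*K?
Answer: -5998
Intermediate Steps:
Q(T, Z) = -42
Q(44, -139) - ((4228 + y(-123)) + 2220) = -42 - ((4228 + 4*(-123)) + 2220) = -42 - ((4228 - 492) + 2220) = -42 - (3736 + 2220) = -42 - 1*5956 = -42 - 5956 = -5998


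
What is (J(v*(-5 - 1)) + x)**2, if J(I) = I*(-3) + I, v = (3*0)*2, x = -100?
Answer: 10000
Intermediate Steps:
v = 0 (v = 0*2 = 0)
J(I) = -2*I (J(I) = -3*I + I = -2*I)
(J(v*(-5 - 1)) + x)**2 = (-0*(-5 - 1) - 100)**2 = (-0*(-6) - 100)**2 = (-2*0 - 100)**2 = (0 - 100)**2 = (-100)**2 = 10000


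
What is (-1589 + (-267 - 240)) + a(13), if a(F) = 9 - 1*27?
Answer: -2114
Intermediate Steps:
a(F) = -18 (a(F) = 9 - 27 = -18)
(-1589 + (-267 - 240)) + a(13) = (-1589 + (-267 - 240)) - 18 = (-1589 - 507) - 18 = -2096 - 18 = -2114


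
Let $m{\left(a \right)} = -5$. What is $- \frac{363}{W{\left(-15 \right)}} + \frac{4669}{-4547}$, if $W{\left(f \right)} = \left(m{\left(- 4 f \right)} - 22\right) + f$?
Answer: $\frac{484821}{63658} \approx 7.616$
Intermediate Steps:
$W{\left(f \right)} = -27 + f$ ($W{\left(f \right)} = \left(-5 - 22\right) + f = -27 + f$)
$- \frac{363}{W{\left(-15 \right)}} + \frac{4669}{-4547} = - \frac{363}{-27 - 15} + \frac{4669}{-4547} = - \frac{363}{-42} + 4669 \left(- \frac{1}{4547}\right) = \left(-363\right) \left(- \frac{1}{42}\right) - \frac{4669}{4547} = \frac{121}{14} - \frac{4669}{4547} = \frac{484821}{63658}$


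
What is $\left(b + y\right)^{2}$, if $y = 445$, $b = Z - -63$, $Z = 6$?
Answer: $264196$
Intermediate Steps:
$b = 69$ ($b = 6 - -63 = 6 + 63 = 69$)
$\left(b + y\right)^{2} = \left(69 + 445\right)^{2} = 514^{2} = 264196$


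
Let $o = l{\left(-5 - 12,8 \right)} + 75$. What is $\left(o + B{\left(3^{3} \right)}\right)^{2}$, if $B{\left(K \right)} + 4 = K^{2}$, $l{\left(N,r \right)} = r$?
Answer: $652864$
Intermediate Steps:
$B{\left(K \right)} = -4 + K^{2}$
$o = 83$ ($o = 8 + 75 = 83$)
$\left(o + B{\left(3^{3} \right)}\right)^{2} = \left(83 - \left(4 - \left(3^{3}\right)^{2}\right)\right)^{2} = \left(83 - \left(4 - 27^{2}\right)\right)^{2} = \left(83 + \left(-4 + 729\right)\right)^{2} = \left(83 + 725\right)^{2} = 808^{2} = 652864$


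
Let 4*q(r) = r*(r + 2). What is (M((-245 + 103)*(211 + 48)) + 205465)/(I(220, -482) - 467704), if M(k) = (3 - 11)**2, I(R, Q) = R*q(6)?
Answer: -205529/465064 ≈ -0.44194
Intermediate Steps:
q(r) = r*(2 + r)/4 (q(r) = (r*(r + 2))/4 = (r*(2 + r))/4 = r*(2 + r)/4)
I(R, Q) = 12*R (I(R, Q) = R*((1/4)*6*(2 + 6)) = R*((1/4)*6*8) = R*12 = 12*R)
M(k) = 64 (M(k) = (-8)**2 = 64)
(M((-245 + 103)*(211 + 48)) + 205465)/(I(220, -482) - 467704) = (64 + 205465)/(12*220 - 467704) = 205529/(2640 - 467704) = 205529/(-465064) = 205529*(-1/465064) = -205529/465064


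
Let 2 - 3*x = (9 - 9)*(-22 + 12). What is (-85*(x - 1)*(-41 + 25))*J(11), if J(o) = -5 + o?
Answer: -2720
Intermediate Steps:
x = ⅔ (x = ⅔ - (9 - 9)*(-22 + 12)/3 = ⅔ - 0*(-10) = ⅔ - ⅓*0 = ⅔ + 0 = ⅔ ≈ 0.66667)
(-85*(x - 1)*(-41 + 25))*J(11) = (-85*(⅔ - 1)*(-41 + 25))*(-5 + 11) = -(-85)*(-16)/3*6 = -85*16/3*6 = -1360/3*6 = -2720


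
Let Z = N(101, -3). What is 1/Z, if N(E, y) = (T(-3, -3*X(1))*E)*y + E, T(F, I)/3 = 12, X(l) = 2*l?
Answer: -1/10807 ≈ -9.2533e-5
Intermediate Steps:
T(F, I) = 36 (T(F, I) = 3*12 = 36)
N(E, y) = E + 36*E*y (N(E, y) = (36*E)*y + E = 36*E*y + E = E + 36*E*y)
Z = -10807 (Z = 101*(1 + 36*(-3)) = 101*(1 - 108) = 101*(-107) = -10807)
1/Z = 1/(-10807) = -1/10807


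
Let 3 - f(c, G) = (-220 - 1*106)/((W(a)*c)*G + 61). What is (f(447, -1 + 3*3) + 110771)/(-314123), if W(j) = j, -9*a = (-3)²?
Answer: -389370284/1104142345 ≈ -0.35264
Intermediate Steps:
a = -1 (a = -⅑*(-3)² = -⅑*9 = -1)
f(c, G) = 3 + 326/(61 - G*c) (f(c, G) = 3 - (-220 - 1*106)/((-c)*G + 61) = 3 - (-220 - 106)/(-G*c + 61) = 3 - (-326)/(61 - G*c) = 3 + 326/(61 - G*c))
(f(447, -1 + 3*3) + 110771)/(-314123) = ((509 - 3*(-1 + 3*3)*447)/(61 - 1*(-1 + 3*3)*447) + 110771)/(-314123) = ((509 - 3*(-1 + 9)*447)/(61 - 1*(-1 + 9)*447) + 110771)*(-1/314123) = ((509 - 3*8*447)/(61 - 1*8*447) + 110771)*(-1/314123) = ((509 - 10728)/(61 - 3576) + 110771)*(-1/314123) = (-10219/(-3515) + 110771)*(-1/314123) = (-1/3515*(-10219) + 110771)*(-1/314123) = (10219/3515 + 110771)*(-1/314123) = (389370284/3515)*(-1/314123) = -389370284/1104142345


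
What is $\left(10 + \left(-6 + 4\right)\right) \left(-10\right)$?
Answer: $-80$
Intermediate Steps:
$\left(10 + \left(-6 + 4\right)\right) \left(-10\right) = \left(10 - 2\right) \left(-10\right) = 8 \left(-10\right) = -80$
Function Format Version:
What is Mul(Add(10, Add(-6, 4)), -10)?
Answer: -80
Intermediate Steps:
Mul(Add(10, Add(-6, 4)), -10) = Mul(Add(10, -2), -10) = Mul(8, -10) = -80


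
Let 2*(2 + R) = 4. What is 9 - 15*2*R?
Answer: 9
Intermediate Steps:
R = 0 (R = -2 + (1/2)*4 = -2 + 2 = 0)
9 - 15*2*R = 9 - 15*2*0 = 9 - 0 = 9 - 15*0 = 9 + 0 = 9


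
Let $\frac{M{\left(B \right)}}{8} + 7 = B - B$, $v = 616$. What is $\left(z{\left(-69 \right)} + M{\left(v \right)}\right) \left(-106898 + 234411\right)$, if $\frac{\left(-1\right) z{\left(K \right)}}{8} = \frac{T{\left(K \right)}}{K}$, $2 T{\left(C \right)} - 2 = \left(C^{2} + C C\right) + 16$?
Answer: $\frac{1457728616}{23} \approx 6.338 \cdot 10^{7}$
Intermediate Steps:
$T{\left(C \right)} = 9 + C^{2}$ ($T{\left(C \right)} = 1 + \frac{\left(C^{2} + C C\right) + 16}{2} = 1 + \frac{\left(C^{2} + C^{2}\right) + 16}{2} = 1 + \frac{2 C^{2} + 16}{2} = 1 + \frac{16 + 2 C^{2}}{2} = 1 + \left(8 + C^{2}\right) = 9 + C^{2}$)
$z{\left(K \right)} = - \frac{8 \left(9 + K^{2}\right)}{K}$ ($z{\left(K \right)} = - 8 \frac{9 + K^{2}}{K} = - \frac{8 \left(9 + K^{2}\right)}{K}$)
$M{\left(B \right)} = -56$ ($M{\left(B \right)} = -56 + 8 \left(B - B\right) = -56 + 8 \cdot 0 = -56 + 0 = -56$)
$\left(z{\left(-69 \right)} + M{\left(v \right)}\right) \left(-106898 + 234411\right) = \left(\left(- \frac{72}{-69} - -552\right) - 56\right) \left(-106898 + 234411\right) = \left(\left(\left(-72\right) \left(- \frac{1}{69}\right) + 552\right) - 56\right) 127513 = \left(\left(\frac{24}{23} + 552\right) - 56\right) 127513 = \left(\frac{12720}{23} - 56\right) 127513 = \frac{11432}{23} \cdot 127513 = \frac{1457728616}{23}$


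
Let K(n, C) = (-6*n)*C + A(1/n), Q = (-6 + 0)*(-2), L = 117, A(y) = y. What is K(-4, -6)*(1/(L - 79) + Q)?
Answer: -263689/152 ≈ -1734.8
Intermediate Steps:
Q = 12 (Q = -6*(-2) = 12)
K(n, C) = 1/n - 6*C*n (K(n, C) = (-6*n)*C + 1/n = -6*C*n + 1/n = 1/n - 6*C*n)
K(-4, -6)*(1/(L - 79) + Q) = (1/(-4) - 6*(-6)*(-4))*(1/(117 - 79) + 12) = (-¼ - 144)*(1/38 + 12) = -577*(1/38 + 12)/4 = -577/4*457/38 = -263689/152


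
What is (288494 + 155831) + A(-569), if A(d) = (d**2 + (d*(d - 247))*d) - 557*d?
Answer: -263103957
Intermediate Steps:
A(d) = d**2 - 557*d + d**2*(-247 + d) (A(d) = (d**2 + (d*(-247 + d))*d) - 557*d = (d**2 + d**2*(-247 + d)) - 557*d = d**2 - 557*d + d**2*(-247 + d))
(288494 + 155831) + A(-569) = (288494 + 155831) - 569*(-557 + (-569)**2 - 246*(-569)) = 444325 - 569*(-557 + 323761 + 139974) = 444325 - 569*463178 = 444325 - 263548282 = -263103957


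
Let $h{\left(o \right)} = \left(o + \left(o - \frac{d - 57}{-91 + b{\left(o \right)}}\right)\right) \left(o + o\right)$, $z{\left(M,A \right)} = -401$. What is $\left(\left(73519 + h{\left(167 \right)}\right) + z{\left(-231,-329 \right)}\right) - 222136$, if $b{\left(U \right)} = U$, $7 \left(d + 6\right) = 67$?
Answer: $- \frac{4951217}{133} \approx -37227.0$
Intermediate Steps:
$d = \frac{25}{7}$ ($d = -6 + \frac{1}{7} \cdot 67 = -6 + \frac{67}{7} = \frac{25}{7} \approx 3.5714$)
$h{\left(o \right)} = 2 o \left(2 o + \frac{374}{7 \left(-91 + o\right)}\right)$ ($h{\left(o \right)} = \left(o + \left(o - \frac{\frac{25}{7} - 57}{-91 + o}\right)\right) \left(o + o\right) = \left(o + \left(o - - \frac{374}{7 \left(-91 + o\right)}\right)\right) 2 o = \left(o + \left(o + \frac{374}{7 \left(-91 + o\right)}\right)\right) 2 o = \left(2 o + \frac{374}{7 \left(-91 + o\right)}\right) 2 o = 2 o \left(2 o + \frac{374}{7 \left(-91 + o\right)}\right)$)
$\left(\left(73519 + h{\left(167 \right)}\right) + z{\left(-231,-329 \right)}\right) - 222136 = \left(\left(73519 + \frac{4}{7} \cdot 167 \frac{1}{-91 + 167} \left(187 - 106379 + 7 \cdot 167^{2}\right)\right) - 401\right) - 222136 = \left(\left(73519 + \frac{4}{7} \cdot 167 \cdot \frac{1}{76} \left(187 - 106379 + 7 \cdot 27889\right)\right) - 401\right) - 222136 = \left(\left(73519 + \frac{4}{7} \cdot 167 \cdot \frac{1}{76} \left(187 - 106379 + 195223\right)\right) - 401\right) - 222136 = \left(\left(73519 + \frac{4}{7} \cdot 167 \cdot \frac{1}{76} \cdot 89031\right) - 401\right) - 222136 = \left(\left(73519 + \frac{14868177}{133}\right) - 401\right) - 222136 = \left(\frac{24646204}{133} - 401\right) - 222136 = \frac{24592871}{133} - 222136 = - \frac{4951217}{133}$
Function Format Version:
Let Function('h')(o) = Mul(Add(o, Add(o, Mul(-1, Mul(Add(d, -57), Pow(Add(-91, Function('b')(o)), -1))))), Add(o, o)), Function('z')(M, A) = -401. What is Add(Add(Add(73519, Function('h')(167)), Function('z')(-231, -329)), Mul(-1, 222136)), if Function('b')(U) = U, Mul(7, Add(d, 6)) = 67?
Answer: Rational(-4951217, 133) ≈ -37227.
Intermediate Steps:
d = Rational(25, 7) (d = Add(-6, Mul(Rational(1, 7), 67)) = Add(-6, Rational(67, 7)) = Rational(25, 7) ≈ 3.5714)
Function('h')(o) = Mul(2, o, Add(Mul(2, o), Mul(Rational(374, 7), Pow(Add(-91, o), -1)))) (Function('h')(o) = Mul(Add(o, Add(o, Mul(-1, Mul(Add(Rational(25, 7), -57), Pow(Add(-91, o), -1))))), Add(o, o)) = Mul(Add(o, Add(o, Mul(-1, Mul(Rational(-374, 7), Pow(Add(-91, o), -1))))), Mul(2, o)) = Mul(Add(o, Add(o, Mul(Rational(374, 7), Pow(Add(-91, o), -1)))), Mul(2, o)) = Mul(Add(Mul(2, o), Mul(Rational(374, 7), Pow(Add(-91, o), -1))), Mul(2, o)) = Mul(2, o, Add(Mul(2, o), Mul(Rational(374, 7), Pow(Add(-91, o), -1)))))
Add(Add(Add(73519, Function('h')(167)), Function('z')(-231, -329)), Mul(-1, 222136)) = Add(Add(Add(73519, Mul(Rational(4, 7), 167, Pow(Add(-91, 167), -1), Add(187, Mul(-637, 167), Mul(7, Pow(167, 2))))), -401), Mul(-1, 222136)) = Add(Add(Add(73519, Mul(Rational(4, 7), 167, Pow(76, -1), Add(187, -106379, Mul(7, 27889)))), -401), -222136) = Add(Add(Add(73519, Mul(Rational(4, 7), 167, Rational(1, 76), Add(187, -106379, 195223))), -401), -222136) = Add(Add(Add(73519, Mul(Rational(4, 7), 167, Rational(1, 76), 89031)), -401), -222136) = Add(Add(Add(73519, Rational(14868177, 133)), -401), -222136) = Add(Add(Rational(24646204, 133), -401), -222136) = Add(Rational(24592871, 133), -222136) = Rational(-4951217, 133)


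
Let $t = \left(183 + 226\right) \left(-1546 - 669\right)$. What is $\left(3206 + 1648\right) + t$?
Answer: $-901081$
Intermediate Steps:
$t = -905935$ ($t = 409 \left(-2215\right) = -905935$)
$\left(3206 + 1648\right) + t = \left(3206 + 1648\right) - 905935 = 4854 - 905935 = -901081$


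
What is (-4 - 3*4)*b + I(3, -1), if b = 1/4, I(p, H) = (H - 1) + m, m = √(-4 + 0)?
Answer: -6 + 2*I ≈ -6.0 + 2.0*I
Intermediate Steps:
m = 2*I (m = √(-4) = 2*I ≈ 2.0*I)
I(p, H) = -1 + H + 2*I (I(p, H) = (H - 1) + 2*I = (-1 + H) + 2*I = -1 + H + 2*I)
b = ¼ ≈ 0.25000
(-4 - 3*4)*b + I(3, -1) = (-4 - 3*4)*(¼) + (-1 - 1 + 2*I) = (-4 - 12)*(¼) + (-2 + 2*I) = -16*¼ + (-2 + 2*I) = -4 + (-2 + 2*I) = -6 + 2*I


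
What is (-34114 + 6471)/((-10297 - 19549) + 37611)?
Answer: -27643/7765 ≈ -3.5599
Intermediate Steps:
(-34114 + 6471)/((-10297 - 19549) + 37611) = -27643/(-29846 + 37611) = -27643/7765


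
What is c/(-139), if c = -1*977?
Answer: 977/139 ≈ 7.0288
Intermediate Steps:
c = -977
c/(-139) = -977/(-139) = -977*(-1/139) = 977/139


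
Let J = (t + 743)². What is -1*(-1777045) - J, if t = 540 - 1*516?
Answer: 1188756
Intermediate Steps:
t = 24 (t = 540 - 516 = 24)
J = 588289 (J = (24 + 743)² = 767² = 588289)
-1*(-1777045) - J = -1*(-1777045) - 1*588289 = 1777045 - 588289 = 1188756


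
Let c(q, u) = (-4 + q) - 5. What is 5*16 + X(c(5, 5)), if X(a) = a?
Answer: 76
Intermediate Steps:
c(q, u) = -9 + q
5*16 + X(c(5, 5)) = 5*16 + (-9 + 5) = 80 - 4 = 76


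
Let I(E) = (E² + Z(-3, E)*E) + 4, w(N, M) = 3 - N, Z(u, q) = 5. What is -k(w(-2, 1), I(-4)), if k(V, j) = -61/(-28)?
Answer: -61/28 ≈ -2.1786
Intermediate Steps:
I(E) = 4 + E² + 5*E (I(E) = (E² + 5*E) + 4 = 4 + E² + 5*E)
k(V, j) = 61/28 (k(V, j) = -61*(-1/28) = 61/28)
-k(w(-2, 1), I(-4)) = -1*61/28 = -61/28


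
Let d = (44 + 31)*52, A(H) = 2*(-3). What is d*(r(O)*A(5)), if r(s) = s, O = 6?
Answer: -140400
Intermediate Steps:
A(H) = -6
d = 3900 (d = 75*52 = 3900)
d*(r(O)*A(5)) = 3900*(6*(-6)) = 3900*(-36) = -140400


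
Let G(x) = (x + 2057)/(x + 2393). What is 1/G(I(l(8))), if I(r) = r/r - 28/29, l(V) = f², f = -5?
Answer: 4957/4261 ≈ 1.1633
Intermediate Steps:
l(V) = 25 (l(V) = (-5)² = 25)
I(r) = 1/29 (I(r) = 1 - 28*1/29 = 1 - 28/29 = 1/29)
G(x) = (2057 + x)/(2393 + x)
1/G(I(l(8))) = 1/((2057 + 1/29)/(2393 + 1/29)) = 1/((59654/29)/(69398/29)) = 1/((29/69398)*(59654/29)) = 1/(4261/4957) = 4957/4261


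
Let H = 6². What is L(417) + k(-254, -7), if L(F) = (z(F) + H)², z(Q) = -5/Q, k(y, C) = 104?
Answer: 243294505/173889 ≈ 1399.1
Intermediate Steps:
H = 36
L(F) = (36 - 5/F)² (L(F) = (-5/F + 36)² = (36 - 5/F)²)
L(417) + k(-254, -7) = (-5 + 36*417)²/417² + 104 = (-5 + 15012)²/173889 + 104 = (1/173889)*15007² + 104 = (1/173889)*225210049 + 104 = 225210049/173889 + 104 = 243294505/173889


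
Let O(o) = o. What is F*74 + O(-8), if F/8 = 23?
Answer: 13608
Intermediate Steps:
F = 184 (F = 8*23 = 184)
F*74 + O(-8) = 184*74 - 8 = 13616 - 8 = 13608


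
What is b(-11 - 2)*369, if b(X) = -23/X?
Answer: 8487/13 ≈ 652.85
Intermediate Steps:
b(-11 - 2)*369 = -23/(-11 - 2)*369 = -23/(-13)*369 = -23*(-1/13)*369 = (23/13)*369 = 8487/13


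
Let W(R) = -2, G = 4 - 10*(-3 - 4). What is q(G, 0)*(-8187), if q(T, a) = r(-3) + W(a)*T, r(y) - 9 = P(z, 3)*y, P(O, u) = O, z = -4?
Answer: 1039749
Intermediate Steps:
G = 74 (G = 4 - 10*(-7) = 4 - 2*(-35) = 4 + 70 = 74)
r(y) = 9 - 4*y
q(T, a) = 21 - 2*T (q(T, a) = (9 - 4*(-3)) - 2*T = (9 + 12) - 2*T = 21 - 2*T)
q(G, 0)*(-8187) = (21 - 2*74)*(-8187) = (21 - 148)*(-8187) = -127*(-8187) = 1039749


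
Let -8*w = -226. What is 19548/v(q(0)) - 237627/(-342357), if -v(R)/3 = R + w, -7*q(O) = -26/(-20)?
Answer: -103792704399/448373551 ≈ -231.49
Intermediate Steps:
w = 113/4 (w = -1/8*(-226) = 113/4 ≈ 28.250)
q(O) = -13/70 (q(O) = -(-26)/(7*(-20)) = -(-26)*(-1)/(7*20) = -1/7*13/10 = -13/70)
v(R) = -339/4 - 3*R (v(R) = -3*(R + 113/4) = -3*(113/4 + R) = -339/4 - 3*R)
19548/v(q(0)) - 237627/(-342357) = 19548/(-339/4 - 3*(-13/70)) - 237627/(-342357) = 19548/(-339/4 + 39/70) - 237627*(-1/342357) = 19548/(-11787/140) + 79209/114119 = 19548*(-140/11787) + 79209/114119 = -912240/3929 + 79209/114119 = -103792704399/448373551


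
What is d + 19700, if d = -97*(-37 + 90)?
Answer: 14559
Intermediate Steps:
d = -5141 (d = -97*53 = -5141)
d + 19700 = -5141 + 19700 = 14559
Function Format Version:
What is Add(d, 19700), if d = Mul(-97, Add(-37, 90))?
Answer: 14559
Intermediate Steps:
d = -5141 (d = Mul(-97, 53) = -5141)
Add(d, 19700) = Add(-5141, 19700) = 14559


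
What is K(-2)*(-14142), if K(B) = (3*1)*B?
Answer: 84852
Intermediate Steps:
K(B) = 3*B
K(-2)*(-14142) = (3*(-2))*(-14142) = -6*(-14142) = 84852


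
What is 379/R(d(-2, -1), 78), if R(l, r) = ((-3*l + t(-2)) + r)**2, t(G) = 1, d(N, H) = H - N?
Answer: 379/5776 ≈ 0.065616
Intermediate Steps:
R(l, r) = (1 + r - 3*l)**2 (R(l, r) = ((-3*l + 1) + r)**2 = ((1 - 3*l) + r)**2 = (1 + r - 3*l)**2)
379/R(d(-2, -1), 78) = 379/((1 + 78 - 3*(-1 - 1*(-2)))**2) = 379/((1 + 78 - 3*(-1 + 2))**2) = 379/((1 + 78 - 3*1)**2) = 379/((1 + 78 - 3)**2) = 379/(76**2) = 379/5776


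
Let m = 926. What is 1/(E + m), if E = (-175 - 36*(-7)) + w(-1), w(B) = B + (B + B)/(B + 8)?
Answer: 7/7012 ≈ 0.00099829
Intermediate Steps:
w(B) = B + 2*B/(8 + B) (w(B) = B + (2*B)/(8 + B) = B + 2*B/(8 + B))
E = 530/7 (E = (-175 - 36*(-7)) - (10 - 1)/(8 - 1) = (-175 + 252) - 1*9/7 = 77 - 1*⅐*9 = 77 - 9/7 = 530/7 ≈ 75.714)
1/(E + m) = 1/(530/7 + 926) = 1/(7012/7) = 7/7012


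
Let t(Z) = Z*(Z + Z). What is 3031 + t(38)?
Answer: 5919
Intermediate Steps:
t(Z) = 2*Z**2 (t(Z) = Z*(2*Z) = 2*Z**2)
3031 + t(38) = 3031 + 2*38**2 = 3031 + 2*1444 = 3031 + 2888 = 5919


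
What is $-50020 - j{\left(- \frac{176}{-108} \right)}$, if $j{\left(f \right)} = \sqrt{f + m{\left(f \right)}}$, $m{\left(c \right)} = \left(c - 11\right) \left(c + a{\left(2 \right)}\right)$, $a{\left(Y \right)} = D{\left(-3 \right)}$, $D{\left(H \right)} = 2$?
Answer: $-50020 - \frac{i \sqrt{23606}}{27} \approx -50020.0 - 5.6905 i$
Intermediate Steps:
$a{\left(Y \right)} = 2$
$m{\left(c \right)} = \left(-11 + c\right) \left(2 + c\right)$ ($m{\left(c \right)} = \left(c - 11\right) \left(c + 2\right) = \left(-11 + c\right) \left(2 + c\right)$)
$j{\left(f \right)} = \sqrt{-22 + f^{2} - 8 f}$ ($j{\left(f \right)} = \sqrt{f - \left(22 - f^{2} + 9 f\right)} = \sqrt{-22 + f^{2} - 8 f}$)
$-50020 - j{\left(- \frac{176}{-108} \right)} = -50020 - \sqrt{-22 + \left(- \frac{176}{-108}\right)^{2} - 8 \left(- \frac{176}{-108}\right)} = -50020 - \sqrt{-22 + \left(\left(-176\right) \left(- \frac{1}{108}\right)\right)^{2} - 8 \left(\left(-176\right) \left(- \frac{1}{108}\right)\right)} = -50020 - \sqrt{-22 + \left(\frac{44}{27}\right)^{2} - \frac{352}{27}} = -50020 - \sqrt{-22 + \frac{1936}{729} - \frac{352}{27}} = -50020 - \sqrt{- \frac{23606}{729}} = -50020 - \frac{i \sqrt{23606}}{27}$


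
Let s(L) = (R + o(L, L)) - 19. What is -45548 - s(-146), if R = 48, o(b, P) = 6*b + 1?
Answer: -44702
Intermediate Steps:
o(b, P) = 1 + 6*b
s(L) = 30 + 6*L (s(L) = (48 + (1 + 6*L)) - 19 = (49 + 6*L) - 19 = 30 + 6*L)
-45548 - s(-146) = -45548 - (30 + 6*(-146)) = -45548 - (30 - 876) = -45548 - 1*(-846) = -45548 + 846 = -44702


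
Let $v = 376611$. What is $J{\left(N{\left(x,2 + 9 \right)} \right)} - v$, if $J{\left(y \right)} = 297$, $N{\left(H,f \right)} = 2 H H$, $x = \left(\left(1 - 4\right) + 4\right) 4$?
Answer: $-376314$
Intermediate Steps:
$x = 4$ ($x = \left(-3 + 4\right) 4 = 1 \cdot 4 = 4$)
$N{\left(H,f \right)} = 2 H^{2}$
$J{\left(N{\left(x,2 + 9 \right)} \right)} - v = 297 - 376611 = -376314$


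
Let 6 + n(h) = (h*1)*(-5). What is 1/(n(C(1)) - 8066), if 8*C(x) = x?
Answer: -8/64581 ≈ -0.00012388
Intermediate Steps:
C(x) = x/8
n(h) = -6 - 5*h (n(h) = -6 + (h*1)*(-5) = -6 + h*(-5) = -6 - 5*h)
1/(n(C(1)) - 8066) = 1/((-6 - 5/8) - 8066) = 1/(-53/8 - 8066) = 1/(-64581/8) = -8/64581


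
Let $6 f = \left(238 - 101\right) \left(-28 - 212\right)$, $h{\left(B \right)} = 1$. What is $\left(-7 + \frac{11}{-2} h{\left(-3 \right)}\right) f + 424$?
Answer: $68924$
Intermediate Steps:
$f = -5480$ ($f = \frac{\left(238 - 101\right) \left(-28 - 212\right)}{6} = \frac{137 \left(-240\right)}{6} = \frac{1}{6} \left(-32880\right) = -5480$)
$\left(-7 + \frac{11}{-2} h{\left(-3 \right)}\right) f + 424 = \left(-7 + \frac{11}{-2} \cdot 1\right) \left(-5480\right) + 424 = \left(-7 + 11 \left(- \frac{1}{2}\right) 1\right) \left(-5480\right) + 424 = \left(-7 - \frac{11}{2}\right) \left(-5480\right) + 424 = \left(- \frac{25}{2}\right) \left(-5480\right) + 424 = 68500 + 424 = 68924$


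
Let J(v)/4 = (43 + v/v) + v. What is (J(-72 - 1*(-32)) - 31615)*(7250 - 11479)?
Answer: 133632171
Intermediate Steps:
J(v) = 176 + 4*v (J(v) = 4*((43 + v/v) + v) = 4*((43 + 1) + v) = 4*(44 + v) = 176 + 4*v)
(J(-72 - 1*(-32)) - 31615)*(7250 - 11479) = ((176 + 4*(-72 - 1*(-32))) - 31615)*(7250 - 11479) = ((176 + 4*(-72 + 32)) - 31615)*(-4229) = ((176 + 4*(-40)) - 31615)*(-4229) = ((176 - 160) - 31615)*(-4229) = (16 - 31615)*(-4229) = -31599*(-4229) = 133632171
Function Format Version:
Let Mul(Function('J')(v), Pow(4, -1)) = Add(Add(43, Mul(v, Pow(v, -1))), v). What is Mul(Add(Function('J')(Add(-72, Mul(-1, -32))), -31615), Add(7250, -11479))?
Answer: 133632171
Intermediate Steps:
Function('J')(v) = Add(176, Mul(4, v)) (Function('J')(v) = Mul(4, Add(Add(43, Mul(v, Pow(v, -1))), v)) = Mul(4, Add(Add(43, 1), v)) = Mul(4, Add(44, v)) = Add(176, Mul(4, v)))
Mul(Add(Function('J')(Add(-72, Mul(-1, -32))), -31615), Add(7250, -11479)) = Mul(Add(Add(176, Mul(4, Add(-72, Mul(-1, -32)))), -31615), Add(7250, -11479)) = Mul(Add(Add(176, Mul(4, Add(-72, 32))), -31615), -4229) = Mul(Add(Add(176, Mul(4, -40)), -31615), -4229) = Mul(Add(Add(176, -160), -31615), -4229) = Mul(Add(16, -31615), -4229) = Mul(-31599, -4229) = 133632171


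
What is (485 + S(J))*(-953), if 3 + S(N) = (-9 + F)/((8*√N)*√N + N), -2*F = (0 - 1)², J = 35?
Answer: -289369873/630 ≈ -4.5932e+5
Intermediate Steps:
F = -½ (F = -(0 - 1)²/2 = -½*(-1)² = -½*1 = -½ ≈ -0.50000)
S(N) = -3 - 19/(18*N) (S(N) = -3 + (-9 - ½)/((8*√N)*√N + N) = -3 - 19/(2*(8*N + N)) = -3 - 19*1/(9*N)/2 = -3 - 19/(18*N))
(485 + S(J))*(-953) = (485 + (-3 - 19/18/35))*(-953) = (485 + (-3 - 19/18*1/35))*(-953) = (485 + (-3 - 19/630))*(-953) = (485 - 1909/630)*(-953) = (303641/630)*(-953) = -289369873/630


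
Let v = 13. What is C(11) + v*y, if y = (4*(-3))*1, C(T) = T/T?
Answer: -155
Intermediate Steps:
C(T) = 1
y = -12 (y = -12*1 = -12)
C(11) + v*y = 1 + 13*(-12) = 1 - 156 = -155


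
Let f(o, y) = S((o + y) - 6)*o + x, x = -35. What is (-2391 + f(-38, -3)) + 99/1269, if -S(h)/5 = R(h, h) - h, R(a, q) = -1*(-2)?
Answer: 970655/141 ≈ 6884.1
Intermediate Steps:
R(a, q) = 2
S(h) = -10 + 5*h (S(h) = -5*(2 - h) = -10 + 5*h)
f(o, y) = -35 + o*(-40 + 5*o + 5*y) (f(o, y) = (-10 + 5*((o + y) - 6))*o - 35 = (-10 + 5*(-6 + o + y))*o - 35 = (-10 + (-30 + 5*o + 5*y))*o - 35 = (-40 + 5*o + 5*y)*o - 35 = o*(-40 + 5*o + 5*y) - 35 = -35 + o*(-40 + 5*o + 5*y))
(-2391 + f(-38, -3)) + 99/1269 = (-2391 + (-35 + 5*(-38)*(-8 - 38 - 3))) + 99/1269 = (-2391 + (-35 + 5*(-38)*(-49))) + 99*(1/1269) = (-2391 + (-35 + 9310)) + 11/141 = (-2391 + 9275) + 11/141 = 6884 + 11/141 = 970655/141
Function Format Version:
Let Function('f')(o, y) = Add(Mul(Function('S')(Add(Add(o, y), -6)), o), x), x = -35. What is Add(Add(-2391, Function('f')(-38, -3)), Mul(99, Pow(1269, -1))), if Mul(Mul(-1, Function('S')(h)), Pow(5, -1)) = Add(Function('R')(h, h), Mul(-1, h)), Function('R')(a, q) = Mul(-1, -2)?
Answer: Rational(970655, 141) ≈ 6884.1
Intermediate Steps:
Function('R')(a, q) = 2
Function('S')(h) = Add(-10, Mul(5, h)) (Function('S')(h) = Mul(-5, Add(2, Mul(-1, h))) = Add(-10, Mul(5, h)))
Function('f')(o, y) = Add(-35, Mul(o, Add(-40, Mul(5, o), Mul(5, y)))) (Function('f')(o, y) = Add(Mul(Add(-10, Mul(5, Add(Add(o, y), -6))), o), -35) = Add(Mul(Add(-10, Mul(5, Add(-6, o, y))), o), -35) = Add(Mul(Add(-10, Add(-30, Mul(5, o), Mul(5, y))), o), -35) = Add(Mul(Add(-40, Mul(5, o), Mul(5, y)), o), -35) = Add(Mul(o, Add(-40, Mul(5, o), Mul(5, y))), -35) = Add(-35, Mul(o, Add(-40, Mul(5, o), Mul(5, y)))))
Add(Add(-2391, Function('f')(-38, -3)), Mul(99, Pow(1269, -1))) = Add(Add(-2391, Add(-35, Mul(5, -38, Add(-8, -38, -3)))), Mul(99, Pow(1269, -1))) = Add(Add(-2391, Add(-35, Mul(5, -38, -49))), Mul(99, Rational(1, 1269))) = Add(Add(-2391, Add(-35, 9310)), Rational(11, 141)) = Add(Add(-2391, 9275), Rational(11, 141)) = Add(6884, Rational(11, 141)) = Rational(970655, 141)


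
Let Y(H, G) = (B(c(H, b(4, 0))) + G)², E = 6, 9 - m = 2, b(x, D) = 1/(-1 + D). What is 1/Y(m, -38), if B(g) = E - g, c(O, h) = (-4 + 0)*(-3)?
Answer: 1/1936 ≈ 0.00051653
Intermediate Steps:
m = 7 (m = 9 - 1*2 = 9 - 2 = 7)
c(O, h) = 12 (c(O, h) = -4*(-3) = 12)
B(g) = 6 - g
Y(H, G) = (-6 + G)² (Y(H, G) = ((6 - 1*12) + G)² = ((6 - 12) + G)² = (-6 + G)²)
1/Y(m, -38) = 1/((-6 - 38)²) = 1/((-44)²) = 1/1936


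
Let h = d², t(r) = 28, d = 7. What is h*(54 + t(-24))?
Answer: 4018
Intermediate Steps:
h = 49 (h = 7² = 49)
h*(54 + t(-24)) = 49*(54 + 28) = 49*82 = 4018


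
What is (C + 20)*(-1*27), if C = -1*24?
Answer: 108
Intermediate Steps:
C = -24
(C + 20)*(-1*27) = (-24 + 20)*(-1*27) = -4*(-27) = 108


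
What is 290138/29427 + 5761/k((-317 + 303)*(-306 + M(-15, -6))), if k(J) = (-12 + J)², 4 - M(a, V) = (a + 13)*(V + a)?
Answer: 6696094990355/679128547632 ≈ 9.8598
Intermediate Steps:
M(a, V) = 4 - (13 + a)*(V + a) (M(a, V) = 4 - (a + 13)*(V + a) = 4 - (13 + a)*(V + a))
290138/29427 + 5761/k((-317 + 303)*(-306 + M(-15, -6))) = 290138/29427 + 5761/((-12 + (-317 + 303)*(-306 + (4 - 1*(-15)² - 13*(-6) - 13*(-15) - 1*(-6)*(-15))))²) = 290138*(1/29427) + 5761/((-12 - 14*(-306 + (4 - 1*225 + 78 + 195 - 90)))²) = 290138/29427 + 5761/((-12 - 14*(-306 + (4 - 225 + 78 + 195 - 90)))²) = 290138/29427 + 5761/((-12 - 14*(-306 - 38))²) = 290138/29427 + 5761/((-12 - 14*(-344))²) = 290138/29427 + 5761/((-12 + 4816)²) = 290138/29427 + 5761/(4804²) = 290138/29427 + 5761/23078416 = 6696094990355/679128547632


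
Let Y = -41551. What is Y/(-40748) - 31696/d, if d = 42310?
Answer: 233237101/862023940 ≈ 0.27057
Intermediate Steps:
Y/(-40748) - 31696/d = -41551/(-40748) - 31696/42310 = -41551*(-1/40748) - 31696*1/42310 = 41551/40748 - 15848/21155 = 233237101/862023940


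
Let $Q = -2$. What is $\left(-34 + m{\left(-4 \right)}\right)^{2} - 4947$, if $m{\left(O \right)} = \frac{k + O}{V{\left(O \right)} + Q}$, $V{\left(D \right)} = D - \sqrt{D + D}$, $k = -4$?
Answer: $\frac{- 23018 \sqrt{2} + 27337 i}{- 7 i + 6 \sqrt{2}} \approx -3864.3 + 33.848 i$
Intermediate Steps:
$V{\left(D \right)} = D - \sqrt{2} \sqrt{D}$ ($V{\left(D \right)} = D - \sqrt{2 D} = D - \sqrt{2} \sqrt{D}$)
$m{\left(O \right)} = \frac{-4 + O}{-2 + O - \sqrt{2} \sqrt{O}}$ ($m{\left(O \right)} = \frac{-4 + O}{\left(O - \sqrt{2} \sqrt{O}\right) - 2} = \frac{-4 + O}{-2 + O - \sqrt{2} \sqrt{O}}$)
$\left(-34 + m{\left(-4 \right)}\right)^{2} - 4947 = \left(-34 + \frac{4 - -4}{2 - -4 + \sqrt{2} \sqrt{-4}}\right)^{2} - 4947 = \left(-34 + \frac{4 + 4}{2 + 4 + \sqrt{2} \cdot 2 i}\right)^{2} - 4947 = \left(-34 + \frac{1}{2 + 4 + 2 i \sqrt{2}} \cdot 8\right)^{2} - 4947 = \left(-34 + \frac{1}{6 + 2 i \sqrt{2}} \cdot 8\right)^{2} - 4947 = \left(-34 + \frac{8}{6 + 2 i \sqrt{2}}\right)^{2} - 4947 = -4947 + \left(-34 + \frac{8}{6 + 2 i \sqrt{2}}\right)^{2}$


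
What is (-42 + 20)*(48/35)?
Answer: -1056/35 ≈ -30.171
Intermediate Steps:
(-42 + 20)*(48/35) = -1056/35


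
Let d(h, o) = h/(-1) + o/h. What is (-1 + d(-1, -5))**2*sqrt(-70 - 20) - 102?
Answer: -102 + 75*I*sqrt(10) ≈ -102.0 + 237.17*I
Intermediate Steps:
d(h, o) = -h + o/h (d(h, o) = h*(-1) + o/h = -h + o/h)
(-1 + d(-1, -5))**2*sqrt(-70 - 20) - 102 = (-1 + (-1*(-1) - 5/(-1)))**2*sqrt(-70 - 20) - 102 = (-1 + (1 - 5*(-1)))**2*sqrt(-90) - 102 = (-1 + (1 + 5))**2*(3*I*sqrt(10)) - 102 = (-1 + 6)**2*(3*I*sqrt(10)) - 102 = 5**2*(3*I*sqrt(10)) - 102 = 25*(3*I*sqrt(10)) - 102 = 75*I*sqrt(10) - 102 = -102 + 75*I*sqrt(10)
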